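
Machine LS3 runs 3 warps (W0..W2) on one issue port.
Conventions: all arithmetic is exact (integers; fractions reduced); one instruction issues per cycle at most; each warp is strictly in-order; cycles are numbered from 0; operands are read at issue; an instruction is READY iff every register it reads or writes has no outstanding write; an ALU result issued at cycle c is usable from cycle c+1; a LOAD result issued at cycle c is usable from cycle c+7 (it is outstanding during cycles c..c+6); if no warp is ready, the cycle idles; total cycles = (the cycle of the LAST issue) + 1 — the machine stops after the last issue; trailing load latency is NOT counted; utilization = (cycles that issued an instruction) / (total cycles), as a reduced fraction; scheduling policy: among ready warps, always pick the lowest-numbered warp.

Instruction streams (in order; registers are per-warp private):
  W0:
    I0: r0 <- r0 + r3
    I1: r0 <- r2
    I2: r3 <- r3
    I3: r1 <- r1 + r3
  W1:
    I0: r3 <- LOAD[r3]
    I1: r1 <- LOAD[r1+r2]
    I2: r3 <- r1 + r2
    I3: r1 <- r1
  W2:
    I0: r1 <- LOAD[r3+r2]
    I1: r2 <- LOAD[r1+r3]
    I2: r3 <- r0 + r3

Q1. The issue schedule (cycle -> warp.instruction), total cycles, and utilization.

cycle 0: W0.I0
cycle 1: W0.I1
cycle 2: W0.I2
cycle 3: W0.I3
cycle 4: W1.I0
cycle 5: W1.I1
cycle 6: W2.I0
cycle 7: idle
cycle 8: idle
cycle 9: idle
cycle 10: idle
cycle 11: idle
cycle 12: W1.I2
cycle 13: W1.I3
cycle 14: W2.I1
cycle 15: W2.I2

Answer: 16 cycles, utilization 11/16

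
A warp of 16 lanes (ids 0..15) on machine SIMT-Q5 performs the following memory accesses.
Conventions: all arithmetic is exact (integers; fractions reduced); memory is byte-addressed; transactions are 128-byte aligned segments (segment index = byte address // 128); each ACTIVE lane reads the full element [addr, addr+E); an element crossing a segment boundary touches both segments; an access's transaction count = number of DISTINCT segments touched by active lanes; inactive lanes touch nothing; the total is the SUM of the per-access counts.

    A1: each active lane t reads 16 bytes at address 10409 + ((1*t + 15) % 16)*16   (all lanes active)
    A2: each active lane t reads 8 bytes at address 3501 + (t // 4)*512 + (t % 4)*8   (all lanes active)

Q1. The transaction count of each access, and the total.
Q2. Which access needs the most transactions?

A1: 3 transactions
A2: 4 transactions

Answer: 3,4; total 7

Answer: A2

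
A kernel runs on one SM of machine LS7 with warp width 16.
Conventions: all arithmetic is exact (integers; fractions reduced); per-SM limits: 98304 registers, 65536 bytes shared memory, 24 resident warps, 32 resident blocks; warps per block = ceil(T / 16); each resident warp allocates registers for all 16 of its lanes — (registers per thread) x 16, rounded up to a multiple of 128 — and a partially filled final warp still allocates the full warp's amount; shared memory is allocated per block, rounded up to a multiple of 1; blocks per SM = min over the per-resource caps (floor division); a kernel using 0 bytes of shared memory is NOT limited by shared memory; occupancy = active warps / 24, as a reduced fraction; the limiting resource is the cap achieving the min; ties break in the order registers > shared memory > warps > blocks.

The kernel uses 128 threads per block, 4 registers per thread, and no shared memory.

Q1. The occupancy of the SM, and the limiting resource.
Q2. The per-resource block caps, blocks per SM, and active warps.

Answer: occupancy 1, limited by warps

registers: 96 blocks
shared memory: no limit (kernel uses none)
warps: 3 blocks
blocks: 32 blocks

Answer: 3 blocks, 24 active warps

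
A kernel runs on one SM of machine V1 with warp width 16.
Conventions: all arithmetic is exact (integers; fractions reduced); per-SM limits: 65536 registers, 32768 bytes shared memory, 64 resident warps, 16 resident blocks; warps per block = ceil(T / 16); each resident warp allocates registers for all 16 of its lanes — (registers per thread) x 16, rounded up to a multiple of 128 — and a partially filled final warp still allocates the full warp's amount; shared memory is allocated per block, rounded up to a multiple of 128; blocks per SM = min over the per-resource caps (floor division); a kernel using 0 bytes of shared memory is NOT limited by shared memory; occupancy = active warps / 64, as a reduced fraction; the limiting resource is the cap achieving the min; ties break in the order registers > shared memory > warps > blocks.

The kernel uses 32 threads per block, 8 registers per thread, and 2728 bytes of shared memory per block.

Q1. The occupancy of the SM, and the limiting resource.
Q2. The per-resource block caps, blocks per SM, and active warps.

Answer: occupancy 11/32, limited by shared memory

registers: 256 blocks
shared memory: 11 blocks
warps: 32 blocks
blocks: 16 blocks

Answer: 11 blocks, 22 active warps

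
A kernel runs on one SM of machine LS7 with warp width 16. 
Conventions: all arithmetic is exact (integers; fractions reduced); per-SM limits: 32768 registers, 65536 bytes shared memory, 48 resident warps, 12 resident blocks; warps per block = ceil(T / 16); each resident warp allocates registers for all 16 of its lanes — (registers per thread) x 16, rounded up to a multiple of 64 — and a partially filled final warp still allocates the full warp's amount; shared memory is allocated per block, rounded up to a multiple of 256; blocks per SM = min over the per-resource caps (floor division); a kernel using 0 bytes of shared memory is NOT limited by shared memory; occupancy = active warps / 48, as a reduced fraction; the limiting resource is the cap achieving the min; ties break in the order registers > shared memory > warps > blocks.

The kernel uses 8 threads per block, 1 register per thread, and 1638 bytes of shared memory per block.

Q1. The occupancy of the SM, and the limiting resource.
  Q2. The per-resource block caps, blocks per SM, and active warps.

Answer: occupancy 1/4, limited by blocks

registers: 512 blocks
shared memory: 36 blocks
warps: 48 blocks
blocks: 12 blocks

Answer: 12 blocks, 12 active warps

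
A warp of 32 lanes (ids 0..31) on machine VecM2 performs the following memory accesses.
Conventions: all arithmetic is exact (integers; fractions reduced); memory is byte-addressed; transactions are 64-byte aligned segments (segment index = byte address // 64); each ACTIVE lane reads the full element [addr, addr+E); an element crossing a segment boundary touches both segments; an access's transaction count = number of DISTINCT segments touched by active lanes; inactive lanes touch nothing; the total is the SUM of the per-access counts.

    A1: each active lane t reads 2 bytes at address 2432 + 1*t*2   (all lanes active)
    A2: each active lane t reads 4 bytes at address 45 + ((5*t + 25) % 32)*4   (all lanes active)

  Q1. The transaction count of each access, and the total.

A1: 1 transaction
A2: 3 transactions

Answer: 1,3; total 4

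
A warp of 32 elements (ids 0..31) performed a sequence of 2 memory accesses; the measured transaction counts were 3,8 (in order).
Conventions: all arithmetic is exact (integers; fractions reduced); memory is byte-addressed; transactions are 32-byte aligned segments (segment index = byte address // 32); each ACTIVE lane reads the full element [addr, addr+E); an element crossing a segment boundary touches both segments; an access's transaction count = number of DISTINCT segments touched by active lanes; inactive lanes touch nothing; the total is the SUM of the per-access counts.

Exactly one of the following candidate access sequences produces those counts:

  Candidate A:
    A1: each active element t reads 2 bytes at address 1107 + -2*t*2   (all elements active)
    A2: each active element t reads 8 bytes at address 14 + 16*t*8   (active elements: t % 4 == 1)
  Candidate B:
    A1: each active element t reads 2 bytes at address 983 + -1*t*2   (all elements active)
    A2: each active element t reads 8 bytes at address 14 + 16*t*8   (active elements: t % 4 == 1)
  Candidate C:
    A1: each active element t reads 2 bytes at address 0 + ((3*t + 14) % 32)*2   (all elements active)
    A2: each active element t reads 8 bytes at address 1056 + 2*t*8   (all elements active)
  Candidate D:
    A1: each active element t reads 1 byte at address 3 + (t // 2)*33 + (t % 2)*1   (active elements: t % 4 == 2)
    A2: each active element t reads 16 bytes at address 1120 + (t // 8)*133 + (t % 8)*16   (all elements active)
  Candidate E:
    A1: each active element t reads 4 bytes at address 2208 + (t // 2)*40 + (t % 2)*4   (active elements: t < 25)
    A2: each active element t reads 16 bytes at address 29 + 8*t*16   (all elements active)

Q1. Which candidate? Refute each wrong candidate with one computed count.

A: A1 gives 5 transactions, not 3
C: A1 gives 2 transactions, not 3
D: A1 gives 8 transactions, not 3
E: A1 gives 13 transactions, not 3
B: all counts match (3,8)

Answer: B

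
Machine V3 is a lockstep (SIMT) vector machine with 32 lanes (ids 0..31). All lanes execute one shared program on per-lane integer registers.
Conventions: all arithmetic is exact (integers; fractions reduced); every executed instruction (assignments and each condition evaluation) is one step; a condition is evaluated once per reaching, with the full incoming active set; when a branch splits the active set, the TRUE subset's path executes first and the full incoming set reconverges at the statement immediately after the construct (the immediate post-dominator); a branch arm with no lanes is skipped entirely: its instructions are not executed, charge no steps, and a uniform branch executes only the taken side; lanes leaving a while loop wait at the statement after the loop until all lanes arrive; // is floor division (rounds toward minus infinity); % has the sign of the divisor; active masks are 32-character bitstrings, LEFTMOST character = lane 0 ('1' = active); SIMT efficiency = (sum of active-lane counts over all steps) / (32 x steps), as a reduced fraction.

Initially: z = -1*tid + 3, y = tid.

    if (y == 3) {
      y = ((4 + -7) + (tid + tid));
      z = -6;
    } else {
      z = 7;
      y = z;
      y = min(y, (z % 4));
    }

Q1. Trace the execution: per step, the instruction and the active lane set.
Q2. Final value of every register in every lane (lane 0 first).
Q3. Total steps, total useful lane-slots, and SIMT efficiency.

step 0: eval (y == 3)                11111111111111111111111111111111
step 1: y <- ((4 + -7) + (tid + tid)) 00010000000000000000000000000000
step 2: z <- -6                      00010000000000000000000000000000
step 3: z <- 7                       11101111111111111111111111111111
step 4: y <- z                       11101111111111111111111111111111
step 5: y <- min(y, (z % 4))         11101111111111111111111111111111

Answer: 6 steps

z: 7,7,7,-6,7,7,7,7,7,7,7,7,7,7,7,7,7,7,7,7,7,7,7,7,7,7,7,7,7,7,7,7
y: 3,3,3,3,3,3,3,3,3,3,3,3,3,3,3,3,3,3,3,3,3,3,3,3,3,3,3,3,3,3,3,3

steps = 6; useful = 127; efficiency = 127/192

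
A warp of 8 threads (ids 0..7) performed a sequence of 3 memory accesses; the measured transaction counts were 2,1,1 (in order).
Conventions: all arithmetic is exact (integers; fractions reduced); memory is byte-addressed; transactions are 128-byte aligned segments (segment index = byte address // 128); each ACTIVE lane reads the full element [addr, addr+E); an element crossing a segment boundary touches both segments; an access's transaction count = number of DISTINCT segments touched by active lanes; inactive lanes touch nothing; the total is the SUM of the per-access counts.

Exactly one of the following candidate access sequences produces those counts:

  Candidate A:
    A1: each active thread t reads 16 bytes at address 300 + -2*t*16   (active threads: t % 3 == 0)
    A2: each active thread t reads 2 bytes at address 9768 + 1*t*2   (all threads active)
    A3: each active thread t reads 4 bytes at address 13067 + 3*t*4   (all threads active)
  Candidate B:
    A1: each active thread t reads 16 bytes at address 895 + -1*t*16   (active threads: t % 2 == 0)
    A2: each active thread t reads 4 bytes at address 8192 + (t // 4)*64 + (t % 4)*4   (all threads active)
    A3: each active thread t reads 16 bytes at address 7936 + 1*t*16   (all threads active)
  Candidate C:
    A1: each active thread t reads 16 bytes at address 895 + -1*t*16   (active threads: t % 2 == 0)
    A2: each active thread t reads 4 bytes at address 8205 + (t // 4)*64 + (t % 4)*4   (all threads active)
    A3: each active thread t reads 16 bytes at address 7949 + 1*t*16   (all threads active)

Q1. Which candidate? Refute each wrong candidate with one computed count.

A: A1 gives 3 transactions, not 2
C: A3 gives 2 transactions, not 1
B: all counts match (2,1,1)

Answer: B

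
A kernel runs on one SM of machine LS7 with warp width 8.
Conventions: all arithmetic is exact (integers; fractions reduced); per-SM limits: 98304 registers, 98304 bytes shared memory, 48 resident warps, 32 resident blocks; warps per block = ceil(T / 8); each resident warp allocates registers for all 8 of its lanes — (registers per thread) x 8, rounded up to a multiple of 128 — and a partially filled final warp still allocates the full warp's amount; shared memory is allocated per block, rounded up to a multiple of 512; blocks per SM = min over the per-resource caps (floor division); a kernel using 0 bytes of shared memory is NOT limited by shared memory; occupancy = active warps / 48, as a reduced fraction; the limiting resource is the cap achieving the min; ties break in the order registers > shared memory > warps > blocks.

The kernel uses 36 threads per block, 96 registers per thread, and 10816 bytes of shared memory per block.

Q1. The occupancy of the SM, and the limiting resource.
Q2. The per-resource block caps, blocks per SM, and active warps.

Answer: occupancy 5/6, limited by shared memory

registers: 25 blocks
shared memory: 8 blocks
warps: 9 blocks
blocks: 32 blocks

Answer: 8 blocks, 40 active warps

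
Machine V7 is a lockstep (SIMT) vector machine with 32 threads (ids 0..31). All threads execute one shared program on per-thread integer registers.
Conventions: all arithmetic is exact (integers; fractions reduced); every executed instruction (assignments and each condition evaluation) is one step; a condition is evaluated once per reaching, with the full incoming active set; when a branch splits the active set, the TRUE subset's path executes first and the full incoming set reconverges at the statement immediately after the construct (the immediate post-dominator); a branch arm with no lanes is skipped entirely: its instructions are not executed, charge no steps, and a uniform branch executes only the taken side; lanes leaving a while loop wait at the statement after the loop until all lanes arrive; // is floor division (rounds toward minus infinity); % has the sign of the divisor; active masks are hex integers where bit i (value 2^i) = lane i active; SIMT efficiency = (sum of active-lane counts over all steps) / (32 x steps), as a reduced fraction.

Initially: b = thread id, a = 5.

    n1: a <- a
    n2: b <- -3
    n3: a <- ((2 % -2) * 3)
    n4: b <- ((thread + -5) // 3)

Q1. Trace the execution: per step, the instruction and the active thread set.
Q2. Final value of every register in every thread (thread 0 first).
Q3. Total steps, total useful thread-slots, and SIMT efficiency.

step 0: a <- a                       0xffffffff
step 1: b <- -3                      0xffffffff
step 2: a <- ((2 % -2) * 3)          0xffffffff
step 3: b <- ((thread + -5) // 3)    0xffffffff

Answer: 4 steps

b: -2,-2,-1,-1,-1,0,0,0,1,1,1,2,2,2,3,3,3,4,4,4,5,5,5,6,6,6,7,7,7,8,8,8
a: 0,0,0,0,0,0,0,0,0,0,0,0,0,0,0,0,0,0,0,0,0,0,0,0,0,0,0,0,0,0,0,0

steps = 4; useful = 128; efficiency = 128/128 = 1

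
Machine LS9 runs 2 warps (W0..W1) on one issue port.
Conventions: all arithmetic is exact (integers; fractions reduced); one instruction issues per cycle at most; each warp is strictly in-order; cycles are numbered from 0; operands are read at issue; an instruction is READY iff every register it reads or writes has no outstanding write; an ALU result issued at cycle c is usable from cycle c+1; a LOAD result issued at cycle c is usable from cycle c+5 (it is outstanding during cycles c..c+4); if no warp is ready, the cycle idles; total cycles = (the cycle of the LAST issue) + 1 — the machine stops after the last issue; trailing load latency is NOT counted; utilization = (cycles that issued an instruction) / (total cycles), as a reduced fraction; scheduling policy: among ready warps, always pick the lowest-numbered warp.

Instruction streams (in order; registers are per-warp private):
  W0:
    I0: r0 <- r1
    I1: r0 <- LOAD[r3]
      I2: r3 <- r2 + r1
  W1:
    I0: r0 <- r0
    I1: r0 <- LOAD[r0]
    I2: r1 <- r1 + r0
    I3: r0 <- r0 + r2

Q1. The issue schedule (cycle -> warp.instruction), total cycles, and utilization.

cycle 0: W0.I0
cycle 1: W0.I1
cycle 2: W0.I2
cycle 3: W1.I0
cycle 4: W1.I1
cycle 5: idle
cycle 6: idle
cycle 7: idle
cycle 8: idle
cycle 9: W1.I2
cycle 10: W1.I3

Answer: 11 cycles, utilization 7/11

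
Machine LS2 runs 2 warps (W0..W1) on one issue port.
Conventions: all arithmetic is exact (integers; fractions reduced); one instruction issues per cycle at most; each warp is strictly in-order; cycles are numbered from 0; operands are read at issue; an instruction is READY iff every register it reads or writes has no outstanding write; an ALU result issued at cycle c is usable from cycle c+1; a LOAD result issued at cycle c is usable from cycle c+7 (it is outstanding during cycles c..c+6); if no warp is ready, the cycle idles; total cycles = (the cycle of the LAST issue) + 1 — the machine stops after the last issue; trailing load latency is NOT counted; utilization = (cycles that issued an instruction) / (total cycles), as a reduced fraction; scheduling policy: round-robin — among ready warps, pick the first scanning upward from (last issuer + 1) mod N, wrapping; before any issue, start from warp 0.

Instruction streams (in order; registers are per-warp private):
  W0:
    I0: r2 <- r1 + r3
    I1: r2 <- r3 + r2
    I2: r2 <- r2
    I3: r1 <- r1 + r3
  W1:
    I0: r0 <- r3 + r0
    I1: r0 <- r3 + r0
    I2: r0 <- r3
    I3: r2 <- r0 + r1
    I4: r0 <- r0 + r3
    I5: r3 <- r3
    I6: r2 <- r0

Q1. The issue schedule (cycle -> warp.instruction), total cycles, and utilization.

cycle 0: W0.I0
cycle 1: W1.I0
cycle 2: W0.I1
cycle 3: W1.I1
cycle 4: W0.I2
cycle 5: W1.I2
cycle 6: W0.I3
cycle 7: W1.I3
cycle 8: W1.I4
cycle 9: W1.I5
cycle 10: W1.I6

Answer: 11 cycles, utilization 1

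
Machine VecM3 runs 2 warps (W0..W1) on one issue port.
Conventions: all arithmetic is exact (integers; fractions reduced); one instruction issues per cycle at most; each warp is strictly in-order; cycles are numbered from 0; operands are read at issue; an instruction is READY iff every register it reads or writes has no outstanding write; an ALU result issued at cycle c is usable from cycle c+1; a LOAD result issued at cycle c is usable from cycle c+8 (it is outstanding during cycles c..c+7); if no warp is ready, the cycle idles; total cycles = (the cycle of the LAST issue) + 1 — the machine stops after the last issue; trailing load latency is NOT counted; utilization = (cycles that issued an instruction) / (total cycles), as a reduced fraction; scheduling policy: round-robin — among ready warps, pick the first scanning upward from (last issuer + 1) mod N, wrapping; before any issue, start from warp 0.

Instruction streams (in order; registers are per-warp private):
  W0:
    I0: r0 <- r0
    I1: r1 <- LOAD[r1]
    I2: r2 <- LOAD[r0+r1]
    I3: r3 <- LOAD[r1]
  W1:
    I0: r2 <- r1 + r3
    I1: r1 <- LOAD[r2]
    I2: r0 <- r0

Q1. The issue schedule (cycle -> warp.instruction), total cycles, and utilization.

cycle 0: W0.I0
cycle 1: W1.I0
cycle 2: W0.I1
cycle 3: W1.I1
cycle 4: W1.I2
cycle 5: idle
cycle 6: idle
cycle 7: idle
cycle 8: idle
cycle 9: idle
cycle 10: W0.I2
cycle 11: W0.I3

Answer: 12 cycles, utilization 7/12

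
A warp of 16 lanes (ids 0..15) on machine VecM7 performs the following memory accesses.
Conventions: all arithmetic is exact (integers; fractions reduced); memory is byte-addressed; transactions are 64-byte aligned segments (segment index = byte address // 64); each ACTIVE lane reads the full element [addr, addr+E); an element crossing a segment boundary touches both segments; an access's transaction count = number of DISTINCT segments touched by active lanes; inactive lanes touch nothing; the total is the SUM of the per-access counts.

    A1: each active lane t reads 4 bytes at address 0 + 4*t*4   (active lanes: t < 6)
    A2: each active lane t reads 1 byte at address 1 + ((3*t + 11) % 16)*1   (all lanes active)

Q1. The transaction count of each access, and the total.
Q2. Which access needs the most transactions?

A1: 2 transactions
A2: 1 transaction

Answer: 2,1; total 3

Answer: A1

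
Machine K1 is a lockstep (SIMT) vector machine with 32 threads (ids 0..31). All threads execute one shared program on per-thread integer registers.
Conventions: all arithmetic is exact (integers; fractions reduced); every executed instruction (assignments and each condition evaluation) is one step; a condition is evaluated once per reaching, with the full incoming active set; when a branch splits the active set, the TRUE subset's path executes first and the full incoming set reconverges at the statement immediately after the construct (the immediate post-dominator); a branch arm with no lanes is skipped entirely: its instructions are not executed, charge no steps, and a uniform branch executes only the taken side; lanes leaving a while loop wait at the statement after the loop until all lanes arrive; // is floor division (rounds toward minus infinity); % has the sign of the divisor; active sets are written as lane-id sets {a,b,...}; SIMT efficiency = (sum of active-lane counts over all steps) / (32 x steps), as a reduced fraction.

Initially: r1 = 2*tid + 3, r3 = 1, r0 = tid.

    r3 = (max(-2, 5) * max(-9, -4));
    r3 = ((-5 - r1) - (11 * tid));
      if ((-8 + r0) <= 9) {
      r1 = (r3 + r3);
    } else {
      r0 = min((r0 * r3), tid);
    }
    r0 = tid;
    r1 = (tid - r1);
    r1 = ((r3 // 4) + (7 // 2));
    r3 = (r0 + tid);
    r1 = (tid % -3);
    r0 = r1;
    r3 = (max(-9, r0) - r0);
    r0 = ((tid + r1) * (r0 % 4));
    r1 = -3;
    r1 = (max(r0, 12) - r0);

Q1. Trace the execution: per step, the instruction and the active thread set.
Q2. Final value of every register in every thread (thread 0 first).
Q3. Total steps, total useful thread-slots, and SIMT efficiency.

step 0: r3 <- (max(-2, 5) * max(-9, -4)) {0,1,2,3,4,5,6,7,8,9,10,11,12,13,14,15,16,17,18,19,20,21,22,23,24,25,26,27,28,29,30,31}
step 1: r3 <- ((-5 - r1) - (11 * tid)) {0,1,2,3,4,5,6,7,8,9,10,11,12,13,14,15,16,17,18,19,20,21,22,23,24,25,26,27,28,29,30,31}
step 2: eval ((-8 + r0) <= 9)        {0,1,2,3,4,5,6,7,8,9,10,11,12,13,14,15,16,17,18,19,20,21,22,23,24,25,26,27,28,29,30,31}
step 3: r1 <- (r3 + r3)              {0,1,2,3,4,5,6,7,8,9,10,11,12,13,14,15,16,17}
step 4: r0 <- min((r0 * r3), tid)    {18,19,20,21,22,23,24,25,26,27,28,29,30,31}
step 5: r0 <- tid                    {0,1,2,3,4,5,6,7,8,9,10,11,12,13,14,15,16,17,18,19,20,21,22,23,24,25,26,27,28,29,30,31}
step 6: r1 <- (tid - r1)             {0,1,2,3,4,5,6,7,8,9,10,11,12,13,14,15,16,17,18,19,20,21,22,23,24,25,26,27,28,29,30,31}
step 7: r1 <- ((r3 // 4) + (7 // 2)) {0,1,2,3,4,5,6,7,8,9,10,11,12,13,14,15,16,17,18,19,20,21,22,23,24,25,26,27,28,29,30,31}
step 8: r3 <- (r0 + tid)             {0,1,2,3,4,5,6,7,8,9,10,11,12,13,14,15,16,17,18,19,20,21,22,23,24,25,26,27,28,29,30,31}
step 9: r1 <- (tid % -3)             {0,1,2,3,4,5,6,7,8,9,10,11,12,13,14,15,16,17,18,19,20,21,22,23,24,25,26,27,28,29,30,31}
step 10: r0 <- r1                     {0,1,2,3,4,5,6,7,8,9,10,11,12,13,14,15,16,17,18,19,20,21,22,23,24,25,26,27,28,29,30,31}
step 11: r3 <- (max(-9, r0) - r0)     {0,1,2,3,4,5,6,7,8,9,10,11,12,13,14,15,16,17,18,19,20,21,22,23,24,25,26,27,28,29,30,31}
step 12: r0 <- ((tid + r1) * (r0 % 4)) {0,1,2,3,4,5,6,7,8,9,10,11,12,13,14,15,16,17,18,19,20,21,22,23,24,25,26,27,28,29,30,31}
step 13: r1 <- -3                     {0,1,2,3,4,5,6,7,8,9,10,11,12,13,14,15,16,17,18,19,20,21,22,23,24,25,26,27,28,29,30,31}
step 14: r1 <- (max(r0, 12) - r0)     {0,1,2,3,4,5,6,7,8,9,10,11,12,13,14,15,16,17,18,19,20,21,22,23,24,25,26,27,28,29,30,31}

Answer: 15 steps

r1: 12,14,9,12,8,0,12,2,0,12,0,0,12,0,0,12,0,0,12,0,0,12,0,0,12,0,0,12,0,0,12,0
r3: 0,0,0,0,0,0,0,0,0,0,0,0,0,0,0,0,0,0,0,0,0,0,0,0,0,0,0,0,0,0,0,0
r0: 0,-2,3,0,4,12,0,10,21,0,16,30,0,22,39,0,28,48,0,34,57,0,40,66,0,46,75,0,52,84,0,58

steps = 15; useful = 448; efficiency = 448/480 = 14/15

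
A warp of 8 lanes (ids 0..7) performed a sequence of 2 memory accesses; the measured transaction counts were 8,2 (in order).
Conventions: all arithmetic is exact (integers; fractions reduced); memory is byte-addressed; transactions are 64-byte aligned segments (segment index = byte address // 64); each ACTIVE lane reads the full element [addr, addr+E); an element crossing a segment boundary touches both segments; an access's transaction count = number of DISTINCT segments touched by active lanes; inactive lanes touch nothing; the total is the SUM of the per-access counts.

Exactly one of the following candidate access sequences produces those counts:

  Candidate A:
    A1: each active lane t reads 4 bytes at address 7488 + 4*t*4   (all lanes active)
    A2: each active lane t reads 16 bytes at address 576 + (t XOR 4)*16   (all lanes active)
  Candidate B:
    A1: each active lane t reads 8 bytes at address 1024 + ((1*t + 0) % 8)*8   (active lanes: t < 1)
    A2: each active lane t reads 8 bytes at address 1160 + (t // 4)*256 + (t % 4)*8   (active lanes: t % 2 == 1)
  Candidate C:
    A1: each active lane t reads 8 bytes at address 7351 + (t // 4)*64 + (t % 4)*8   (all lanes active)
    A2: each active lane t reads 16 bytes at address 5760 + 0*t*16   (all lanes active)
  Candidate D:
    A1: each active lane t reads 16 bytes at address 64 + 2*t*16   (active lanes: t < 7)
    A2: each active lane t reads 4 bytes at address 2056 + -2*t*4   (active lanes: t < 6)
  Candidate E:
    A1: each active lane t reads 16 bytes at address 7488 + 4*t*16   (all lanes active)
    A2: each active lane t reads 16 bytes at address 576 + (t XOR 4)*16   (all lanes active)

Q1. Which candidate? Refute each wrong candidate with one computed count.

A: A1 gives 2 transactions, not 8
B: A1 gives 1 transaction, not 8
C: A1 gives 3 transactions, not 8
D: A1 gives 4 transactions, not 8
E: all counts match (8,2)

Answer: E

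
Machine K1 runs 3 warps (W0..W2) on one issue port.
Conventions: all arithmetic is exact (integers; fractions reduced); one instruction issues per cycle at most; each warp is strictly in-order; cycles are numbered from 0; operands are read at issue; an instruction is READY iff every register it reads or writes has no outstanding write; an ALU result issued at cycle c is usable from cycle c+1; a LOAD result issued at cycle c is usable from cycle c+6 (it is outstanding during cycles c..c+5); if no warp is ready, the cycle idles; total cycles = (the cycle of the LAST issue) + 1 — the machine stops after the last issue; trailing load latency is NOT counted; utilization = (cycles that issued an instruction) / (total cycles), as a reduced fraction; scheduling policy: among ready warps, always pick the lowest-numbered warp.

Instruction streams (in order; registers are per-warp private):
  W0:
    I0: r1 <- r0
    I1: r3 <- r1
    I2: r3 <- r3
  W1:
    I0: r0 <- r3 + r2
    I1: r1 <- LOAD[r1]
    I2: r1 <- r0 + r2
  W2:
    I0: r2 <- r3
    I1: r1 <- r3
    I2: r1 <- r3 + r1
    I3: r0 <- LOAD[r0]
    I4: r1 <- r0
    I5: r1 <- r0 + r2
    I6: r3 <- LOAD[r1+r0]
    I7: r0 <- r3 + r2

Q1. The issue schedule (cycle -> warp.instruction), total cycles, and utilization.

cycle 0: W0.I0
cycle 1: W0.I1
cycle 2: W0.I2
cycle 3: W1.I0
cycle 4: W1.I1
cycle 5: W2.I0
cycle 6: W2.I1
cycle 7: W2.I2
cycle 8: W2.I3
cycle 9: idle
cycle 10: W1.I2
cycle 11: idle
cycle 12: idle
cycle 13: idle
cycle 14: W2.I4
cycle 15: W2.I5
cycle 16: W2.I6
cycle 17: idle
cycle 18: idle
cycle 19: idle
cycle 20: idle
cycle 21: idle
cycle 22: W2.I7

Answer: 23 cycles, utilization 14/23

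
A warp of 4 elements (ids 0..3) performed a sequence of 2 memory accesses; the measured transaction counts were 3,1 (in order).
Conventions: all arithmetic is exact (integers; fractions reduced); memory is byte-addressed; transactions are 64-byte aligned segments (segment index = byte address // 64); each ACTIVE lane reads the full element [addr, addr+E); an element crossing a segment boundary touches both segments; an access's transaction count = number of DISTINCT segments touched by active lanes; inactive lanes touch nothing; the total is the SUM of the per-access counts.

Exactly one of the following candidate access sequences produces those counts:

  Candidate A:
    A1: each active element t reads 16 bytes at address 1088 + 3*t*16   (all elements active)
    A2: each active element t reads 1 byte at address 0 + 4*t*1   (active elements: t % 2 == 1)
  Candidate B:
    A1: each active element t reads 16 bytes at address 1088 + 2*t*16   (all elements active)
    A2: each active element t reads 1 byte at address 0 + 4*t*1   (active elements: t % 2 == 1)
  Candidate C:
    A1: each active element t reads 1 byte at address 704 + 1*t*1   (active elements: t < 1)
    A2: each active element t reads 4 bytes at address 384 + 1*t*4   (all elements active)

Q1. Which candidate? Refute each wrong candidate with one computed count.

B: A1 gives 2 transactions, not 3
C: A1 gives 1 transaction, not 3
A: all counts match (3,1)

Answer: A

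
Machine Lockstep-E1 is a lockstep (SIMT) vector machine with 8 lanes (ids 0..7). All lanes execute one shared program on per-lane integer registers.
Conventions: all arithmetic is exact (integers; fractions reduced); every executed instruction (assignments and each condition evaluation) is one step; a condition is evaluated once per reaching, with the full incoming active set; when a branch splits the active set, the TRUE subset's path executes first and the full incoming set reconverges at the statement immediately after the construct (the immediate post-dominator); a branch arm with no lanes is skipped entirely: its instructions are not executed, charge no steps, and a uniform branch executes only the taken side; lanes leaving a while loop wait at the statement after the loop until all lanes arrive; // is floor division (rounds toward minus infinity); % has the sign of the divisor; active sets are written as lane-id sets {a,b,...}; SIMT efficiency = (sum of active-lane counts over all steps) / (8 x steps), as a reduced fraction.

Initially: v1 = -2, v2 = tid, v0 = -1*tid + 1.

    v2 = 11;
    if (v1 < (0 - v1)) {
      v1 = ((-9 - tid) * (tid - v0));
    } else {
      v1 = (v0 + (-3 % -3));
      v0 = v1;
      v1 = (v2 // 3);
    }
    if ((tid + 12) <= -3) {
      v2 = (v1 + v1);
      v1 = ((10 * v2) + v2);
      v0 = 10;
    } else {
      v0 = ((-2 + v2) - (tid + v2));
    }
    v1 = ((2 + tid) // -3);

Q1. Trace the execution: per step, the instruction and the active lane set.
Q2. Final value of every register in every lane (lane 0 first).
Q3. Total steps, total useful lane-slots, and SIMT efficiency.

step 0: v2 <- 11                     {0,1,2,3,4,5,6,7}
step 1: eval (v1 < (0 - v1))         {0,1,2,3,4,5,6,7}
step 2: v1 <- ((-9 - tid) * (tid - v0)) {0,1,2,3,4,5,6,7}
step 3: eval ((tid + 12) <= -3)      {0,1,2,3,4,5,6,7}
step 4: v0 <- ((-2 + v2) - (tid + v2)) {0,1,2,3,4,5,6,7}
step 5: v1 <- ((2 + tid) // -3)      {0,1,2,3,4,5,6,7}

Answer: 6 steps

v1: -1,-1,-2,-2,-2,-3,-3,-3
v2: 11,11,11,11,11,11,11,11
v0: -2,-3,-4,-5,-6,-7,-8,-9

steps = 6; useful = 48; efficiency = 48/48 = 1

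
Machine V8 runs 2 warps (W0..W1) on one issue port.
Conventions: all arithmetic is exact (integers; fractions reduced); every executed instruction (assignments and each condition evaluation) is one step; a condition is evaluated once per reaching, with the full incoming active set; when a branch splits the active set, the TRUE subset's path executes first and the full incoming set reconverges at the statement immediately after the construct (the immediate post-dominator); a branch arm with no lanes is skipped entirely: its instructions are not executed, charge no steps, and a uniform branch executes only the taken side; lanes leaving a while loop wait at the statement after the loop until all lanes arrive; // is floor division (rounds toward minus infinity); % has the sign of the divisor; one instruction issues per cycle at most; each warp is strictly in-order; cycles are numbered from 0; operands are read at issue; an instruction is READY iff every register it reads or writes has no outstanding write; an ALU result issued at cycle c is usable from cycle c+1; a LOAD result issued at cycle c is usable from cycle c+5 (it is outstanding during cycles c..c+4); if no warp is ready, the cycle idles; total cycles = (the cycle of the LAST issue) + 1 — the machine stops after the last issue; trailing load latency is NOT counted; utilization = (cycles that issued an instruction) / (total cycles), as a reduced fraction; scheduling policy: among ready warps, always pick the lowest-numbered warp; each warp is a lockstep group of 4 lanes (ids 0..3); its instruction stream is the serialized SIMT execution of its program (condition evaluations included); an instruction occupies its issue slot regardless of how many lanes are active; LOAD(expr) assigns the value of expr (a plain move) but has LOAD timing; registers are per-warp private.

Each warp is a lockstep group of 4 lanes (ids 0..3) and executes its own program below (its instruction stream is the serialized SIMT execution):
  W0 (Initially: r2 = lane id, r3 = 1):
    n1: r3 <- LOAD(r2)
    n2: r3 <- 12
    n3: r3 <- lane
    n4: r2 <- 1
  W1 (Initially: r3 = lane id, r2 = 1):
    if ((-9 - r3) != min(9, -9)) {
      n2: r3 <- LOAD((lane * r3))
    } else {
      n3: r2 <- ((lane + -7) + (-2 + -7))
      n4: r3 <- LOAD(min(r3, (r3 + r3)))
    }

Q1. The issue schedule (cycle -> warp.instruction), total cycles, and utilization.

cycle 0: W0.I0
cycle 1: W1.I0
cycle 2: W1.I1
cycle 3: W1.I2
cycle 4: idle
cycle 5: W0.I1
cycle 6: W0.I2
cycle 7: W0.I3
cycle 8: W1.I3

Answer: 9 cycles, utilization 8/9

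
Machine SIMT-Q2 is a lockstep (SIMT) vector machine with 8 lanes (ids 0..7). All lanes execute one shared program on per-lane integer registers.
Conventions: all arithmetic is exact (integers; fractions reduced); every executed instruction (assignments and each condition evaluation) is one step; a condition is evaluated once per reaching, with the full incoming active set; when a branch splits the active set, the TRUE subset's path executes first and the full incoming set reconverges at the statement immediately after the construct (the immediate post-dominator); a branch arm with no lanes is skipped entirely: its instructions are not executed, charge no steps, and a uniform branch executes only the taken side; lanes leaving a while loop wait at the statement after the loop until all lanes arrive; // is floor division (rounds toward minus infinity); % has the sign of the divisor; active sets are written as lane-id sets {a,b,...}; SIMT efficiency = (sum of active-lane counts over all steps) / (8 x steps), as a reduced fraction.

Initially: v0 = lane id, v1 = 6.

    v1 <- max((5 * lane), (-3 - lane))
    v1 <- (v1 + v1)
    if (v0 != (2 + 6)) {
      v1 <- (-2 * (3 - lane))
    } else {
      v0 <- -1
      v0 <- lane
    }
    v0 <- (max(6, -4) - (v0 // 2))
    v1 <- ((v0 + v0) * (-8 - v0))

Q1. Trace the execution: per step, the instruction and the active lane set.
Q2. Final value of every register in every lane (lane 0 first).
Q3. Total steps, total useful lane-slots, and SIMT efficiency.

step 0: v1 <- max((5 * lane), (-3 - lane)) {0,1,2,3,4,5,6,7}
step 1: v1 <- (v1 + v1)              {0,1,2,3,4,5,6,7}
step 2: eval (v0 != (2 + 6))         {0,1,2,3,4,5,6,7}
step 3: v1 <- (-2 * (3 - lane))      {0,1,2,3,4,5,6,7}
step 4: v0 <- (max(6, -4) - (v0 // 2)) {0,1,2,3,4,5,6,7}
step 5: v1 <- ((v0 + v0) * (-8 - v0)) {0,1,2,3,4,5,6,7}

Answer: 6 steps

v0: 6,6,5,5,4,4,3,3
v1: -168,-168,-130,-130,-96,-96,-66,-66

steps = 6; useful = 48; efficiency = 48/48 = 1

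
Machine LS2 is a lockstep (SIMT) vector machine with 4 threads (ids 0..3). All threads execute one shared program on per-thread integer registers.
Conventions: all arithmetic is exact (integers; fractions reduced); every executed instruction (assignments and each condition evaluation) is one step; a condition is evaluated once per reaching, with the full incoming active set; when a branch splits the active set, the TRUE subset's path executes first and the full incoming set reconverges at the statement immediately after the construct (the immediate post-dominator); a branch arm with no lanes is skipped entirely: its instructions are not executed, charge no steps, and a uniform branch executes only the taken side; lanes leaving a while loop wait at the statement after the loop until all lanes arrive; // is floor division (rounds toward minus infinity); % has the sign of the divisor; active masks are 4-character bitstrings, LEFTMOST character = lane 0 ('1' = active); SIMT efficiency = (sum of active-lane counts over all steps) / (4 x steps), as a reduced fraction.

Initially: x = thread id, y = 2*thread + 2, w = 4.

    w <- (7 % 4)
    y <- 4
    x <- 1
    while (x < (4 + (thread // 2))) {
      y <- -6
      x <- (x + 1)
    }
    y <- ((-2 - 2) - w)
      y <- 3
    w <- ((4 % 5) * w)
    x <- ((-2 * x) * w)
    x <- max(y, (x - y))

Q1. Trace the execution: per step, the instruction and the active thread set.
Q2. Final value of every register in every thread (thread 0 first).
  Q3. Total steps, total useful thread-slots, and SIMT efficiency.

step 0: w <- (7 % 4)                 1111
step 1: y <- 4                       1111
step 2: x <- 1                       1111
step 3: eval (x < (4 + (thread // 2))) 1111
step 4: y <- -6                      1111
step 5: x <- (x + 1)                 1111
step 6: eval (x < (4 + (thread // 2))) 1111
step 7: y <- -6                      1111
step 8: x <- (x + 1)                 1111
step 9: eval (x < (4 + (thread // 2))) 1111
step 10: y <- -6                      1111
step 11: x <- (x + 1)                 1111
step 12: eval (x < (4 + (thread // 2))) 1111
step 13: y <- -6                      0011
step 14: x <- (x + 1)                 0011
step 15: eval (x < (4 + (thread // 2))) 0011
step 16: y <- ((-2 - 2) - w)          1111
step 17: y <- 3                       1111
step 18: w <- ((4 % 5) * w)           1111
step 19: x <- ((-2 * x) * w)          1111
step 20: x <- max(y, (x - y))         1111

Answer: 21 steps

x: 3,3,3,3
y: 3,3,3,3
w: 12,12,12,12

steps = 21; useful = 78; efficiency = 78/84 = 13/14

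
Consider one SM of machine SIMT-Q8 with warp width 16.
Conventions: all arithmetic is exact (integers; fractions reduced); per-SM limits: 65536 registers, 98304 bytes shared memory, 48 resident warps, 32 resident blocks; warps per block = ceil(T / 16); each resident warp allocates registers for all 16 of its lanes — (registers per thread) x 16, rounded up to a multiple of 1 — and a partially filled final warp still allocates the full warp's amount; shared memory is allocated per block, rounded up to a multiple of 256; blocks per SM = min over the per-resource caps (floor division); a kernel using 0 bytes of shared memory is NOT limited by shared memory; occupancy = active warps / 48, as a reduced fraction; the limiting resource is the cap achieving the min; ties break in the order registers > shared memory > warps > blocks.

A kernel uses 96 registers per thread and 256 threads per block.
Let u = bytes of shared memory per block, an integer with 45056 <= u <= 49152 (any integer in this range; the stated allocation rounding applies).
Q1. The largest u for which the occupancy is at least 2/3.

Answer: u = 49152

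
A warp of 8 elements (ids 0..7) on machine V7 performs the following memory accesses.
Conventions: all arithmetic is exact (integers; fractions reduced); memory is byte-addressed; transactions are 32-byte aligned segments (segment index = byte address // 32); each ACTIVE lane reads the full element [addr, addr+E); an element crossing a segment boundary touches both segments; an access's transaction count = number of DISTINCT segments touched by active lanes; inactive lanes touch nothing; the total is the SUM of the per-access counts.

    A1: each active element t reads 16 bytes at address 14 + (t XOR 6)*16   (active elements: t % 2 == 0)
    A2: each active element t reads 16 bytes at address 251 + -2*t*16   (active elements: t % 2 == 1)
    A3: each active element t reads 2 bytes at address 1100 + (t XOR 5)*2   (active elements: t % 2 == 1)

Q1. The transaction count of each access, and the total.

A1: 4 transactions
A2: 8 transactions
A3: 1 transaction

Answer: 4,8,1; total 13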